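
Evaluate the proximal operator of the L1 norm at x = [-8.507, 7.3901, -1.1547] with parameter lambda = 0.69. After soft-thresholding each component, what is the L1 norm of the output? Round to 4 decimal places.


Soft-thresholding with lambda = 0.69:
prox(-8.507) = sign(-8.507)*max(|-8.507| - 0.69, 0) = -7.817
prox(7.3901) = sign(7.3901)*max(|7.3901| - 0.69, 0) = 6.7001
prox(-1.1547) = sign(-1.1547)*max(|-1.1547| - 0.69, 0) = -0.4647
prox(x) = [-7.817, 6.7001, -0.4647]
||prox(x)||_1 = 7.817 + 6.7001 + 0.4647 = 14.9818


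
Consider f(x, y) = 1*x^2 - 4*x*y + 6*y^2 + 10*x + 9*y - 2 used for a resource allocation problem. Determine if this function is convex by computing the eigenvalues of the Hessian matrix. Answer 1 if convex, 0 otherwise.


The Hessian of f(x,y) = 1*x^2 - 4*x*y + 6*y^2 + 10*x + 9*y - 2 is:
H = [[2, -4], [-4, 12]]
Trace = 2 + 12 = 14
Determinant = 2*12 - (-4)^2 = 8
Discriminant = (14)^2 - 4*8 = 164.0
Eigenvalues: lambda_1 = 0.5969, lambda_2 = 13.4031
The function is convex.

1


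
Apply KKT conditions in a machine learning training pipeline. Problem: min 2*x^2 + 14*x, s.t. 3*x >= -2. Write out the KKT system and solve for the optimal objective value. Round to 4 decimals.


Step 1: Try lambda = 0 (constraint inactive).
x_unc = -14/(2*2) = -3.5
Check: 3*-3.5 = -10.5 < -2 -- violated!
Step 2: Constraint must be active: 3*x = -2
x* = -2/3 = -0.6667 (rounded; the exact value -2/3 is used below)
lambda = (2*2*(-2/3) + 14)/3 = 3.7778
Step 3: Compute optimal value.
f(x*) = 2*(-2/3)^2 + 14*(-2/3) = -8.4444


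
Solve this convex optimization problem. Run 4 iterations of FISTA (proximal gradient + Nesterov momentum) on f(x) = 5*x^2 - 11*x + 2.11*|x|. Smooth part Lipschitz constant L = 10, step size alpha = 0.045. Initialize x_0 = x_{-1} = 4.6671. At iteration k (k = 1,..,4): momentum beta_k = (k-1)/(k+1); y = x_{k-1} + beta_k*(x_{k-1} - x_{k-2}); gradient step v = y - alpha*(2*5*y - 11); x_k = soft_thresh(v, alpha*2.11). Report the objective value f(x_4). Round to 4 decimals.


FISTA on f(x) = 5*x^2 - 11*x + 2.11*|x|
L = 10, alpha = 0.045
Iteration 1: beta = 0.0, y = 4.6671 + 0.0*(4.6671 - 4.6671) = 4.6671
  grad(y) = 35.671, v = y - alpha*grad = 3.0619
  prox(v) = soft_thresh(3.0619, 0.095) = 2.967
Iteration 2: beta = 0.3333, y = 2.967 + 0.3333*(2.967 - 4.6671) = 2.4002
  grad(y) = 13.0024, v = y - alpha*grad = 1.8151
  prox(v) = soft_thresh(1.8151, 0.095) = 1.7202
Iteration 3: beta = 0.5, y = 1.7202 + 0.5*(1.7202 - 2.967) = 1.0968
  grad(y) = -0.032, v = y - alpha*grad = 1.0982
  prox(v) = soft_thresh(1.0982, 0.095) = 1.0033
Iteration 4: beta = 0.6, y = 1.0033 + 0.6*(1.0033 - 1.7202) = 0.5732
  grad(y) = -5.2685, v = y - alpha*grad = 0.8102
  prox(v) = soft_thresh(0.8102, 0.095) = 0.7153
f(x_4) = 5*0.7153^2 - 11*0.7153 + 2.11*|0.7153| = -3.8007


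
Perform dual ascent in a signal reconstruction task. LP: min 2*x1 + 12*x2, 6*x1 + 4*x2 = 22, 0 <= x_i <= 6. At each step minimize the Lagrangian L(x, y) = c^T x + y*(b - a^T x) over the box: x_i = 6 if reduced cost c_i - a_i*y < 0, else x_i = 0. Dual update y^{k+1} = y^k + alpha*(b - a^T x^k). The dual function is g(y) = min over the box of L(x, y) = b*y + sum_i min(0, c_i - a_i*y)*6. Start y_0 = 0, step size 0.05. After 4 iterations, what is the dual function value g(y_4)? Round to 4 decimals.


Dual ascent for LP: min 2*x1 + 12*x2, 6*x1 + 4*x2 = 22, 0 <= x_i <= 6
Step 1: y^k = 0.0, reduced costs: (2.0, 12.0)
  x^k = (0.0, 0.0), subgradient = b - a^T x = 22.0
  y^{k+1} = 0.0 + 0.05*22.0 = 1.1
Step 2: y^k = 1.1, reduced costs: (-4.6, 7.6)
  x^k = (6.0, 0.0), subgradient = b - a^T x = -14.0
  y^{k+1} = 1.1 + 0.05*-14.0 = 0.4
Step 3: y^k = 0.4, reduced costs: (-0.4, 10.4)
  x^k = (6.0, 0.0), subgradient = b - a^T x = -14.0
  y^{k+1} = 0.4 + 0.05*-14.0 = -0.3
Step 4: y^k = -0.3, reduced costs: (3.8, 13.2)
  x^k = (0.0, 0.0), subgradient = b - a^T x = 22.0
  y^{k+1} = -0.3 + 0.05*22.0 = 0.8
Dual objective at y_4 = 0.8: reduced costs (-2.8, 8.8), box minimizer x = (6.0, 0.0)
g(y_4) = b*y + (c1 - a1*y)*x1 + (c2 - a2*y)*x2 = 22*0.8 + (-2.8)*6.0 + 8.8*0.0 = 17.6 - 16.8 + 0.0 = 0.8


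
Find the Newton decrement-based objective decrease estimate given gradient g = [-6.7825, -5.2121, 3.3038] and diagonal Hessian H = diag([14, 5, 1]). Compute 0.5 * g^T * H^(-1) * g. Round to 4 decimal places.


Step 1: H is diagonal, so H^(-1) * g = [-0.4845, -1.0424, 3.3038].
Step 2: g^T H^(-1) g = sum_i g_i^2 / H_ii
  = (-6.7825)^2/14 + (-5.2121)^2/5 + (3.3038)^2/1
  = 3.2859 + 5.4332 + 10.9151 = 19.6342
Step 3: Objective decrease = 0.5 * g^T H^(-1) g = 9.8171


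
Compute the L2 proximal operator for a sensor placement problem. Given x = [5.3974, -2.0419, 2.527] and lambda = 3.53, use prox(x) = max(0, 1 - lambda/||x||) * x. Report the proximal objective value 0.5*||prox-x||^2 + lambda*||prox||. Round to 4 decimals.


Step 1: Compute ||x||.
||x|| = 6.2998
Step 2: Compute scaling factor.
scale = max(0, 1 - 3.53/6.2998) = 0.4397
Step 3: prox(x) = [2.373, -0.8977, 1.111]
||prox(x)|| = 2.7698
Step 4: Proximal objective.
0.5*||prox-x||^2 = 6.2305
lambda*||prox|| = 9.7774
Total = 16.0077


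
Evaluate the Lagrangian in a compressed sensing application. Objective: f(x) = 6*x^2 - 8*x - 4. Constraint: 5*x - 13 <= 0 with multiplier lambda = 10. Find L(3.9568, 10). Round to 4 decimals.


Step 1: Evaluate f(x).
f(3.9568) = 6*3.9568^2 - 8*3.9568 - 4 = 58.2832
Step 2: Evaluate g(x).
g(3.9568) = 5*3.9568 - 13 = 6.784
Step 3: Compute Lagrangian.
L = 58.2832 + 10*6.784 = 126.1232


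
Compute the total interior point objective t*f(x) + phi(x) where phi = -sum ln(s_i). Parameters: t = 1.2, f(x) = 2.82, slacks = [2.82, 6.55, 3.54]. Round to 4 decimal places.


Step 1: Compute log-barrier.
ln values: [1.0367, 1.8795, 1.2641]
phi = -(1.0367 + 1.8795 + 1.2641) = -4.1803
Step 2: Compute augmented objective.
t*f(x) = 1.2*2.82 = 3.384
Total = 3.384 - 4.1803 = -0.7963


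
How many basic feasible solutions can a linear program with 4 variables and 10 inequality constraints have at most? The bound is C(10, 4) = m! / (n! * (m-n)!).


Each vertex corresponds to some choice of n active constraints out of m, so the number of vertices is at most C(m, n) = m! / (n!(m-n)!).
m = 10, n = 4
Numerator: 10 * 9 * 8 * 7
Denominator: 4! = 24
C(10, 4) = 210


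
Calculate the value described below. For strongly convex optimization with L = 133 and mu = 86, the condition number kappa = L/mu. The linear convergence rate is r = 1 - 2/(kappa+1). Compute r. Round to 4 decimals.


Step 1: Compute the condition number.
kappa = L/mu = 133/86 = 1.5465
Step 2: Compute the convergence rate.
r = 1 - 2/(kappa + 1) = 1 - 2*mu/(L + mu) = (L - mu)/(L + mu) = 47/219 = 0.2146


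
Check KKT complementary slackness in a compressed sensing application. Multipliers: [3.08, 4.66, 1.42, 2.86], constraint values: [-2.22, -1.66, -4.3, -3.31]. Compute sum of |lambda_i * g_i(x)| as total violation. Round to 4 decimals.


KKT complementary slackness check:
lambda_1 * g_1 = 3.08 * -2.22 = -6.8376
lambda_2 * g_2 = 4.66 * -1.66 = -7.7356
lambda_3 * g_3 = 1.42 * -4.3 = -6.106
lambda_4 * g_4 = 2.86 * -3.31 = -9.4666
Total violation = 6.8376 + 7.7356 + 6.106 + 9.4666 = 30.1458


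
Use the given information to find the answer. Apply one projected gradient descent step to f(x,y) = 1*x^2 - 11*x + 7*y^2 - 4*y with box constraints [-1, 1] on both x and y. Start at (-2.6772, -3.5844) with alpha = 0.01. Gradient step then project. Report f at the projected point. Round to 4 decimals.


Step 1: Compute gradient at (-2.6772, -3.5844).
grad_x = 2*1*-2.6772 - 11 = -16.3544
grad_y = 2*7*-3.5844 - 4 = -54.1816
Step 2: Gradient step.
x_raw = -2.6772 - 0.01*-16.3544 = -2.5137
y_raw = -3.5844 - 0.01*-54.1816 = -3.0426
Step 3: Project onto [-1, 1].
x_proj = clip(-2.5137) = -1.0
y_proj = clip(-3.0426) = -1.0
Step 4: Evaluate f.
f(-1.0, -1.0) = 23.0


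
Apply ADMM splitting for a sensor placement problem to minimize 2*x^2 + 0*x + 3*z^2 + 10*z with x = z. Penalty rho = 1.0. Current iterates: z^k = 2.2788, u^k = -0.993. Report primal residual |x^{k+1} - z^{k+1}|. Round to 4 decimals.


ADMM iteration with rho = 1.0, z^k = 2.2788, u^k = -0.993
Step 1: x-update.
Minimize 2*x^2 + 0*x + (1.0/2)*(x - 2.2788 - 0.993)^2
FOC: (2*2 + 1.0)*x = 0 + 1.0*(2.2788 + 0.993)
x^{k+1} = 0.6544
Step 2: z-update.
Minimize 3*z^2 + 10*z + (1.0/2)*(0.6544 - z - 0.993)^2
FOC: (2*3 + 1.0)*z = -10 + 1.0*(0.6544 - 0.993)
z^{k+1} = -1.4769
Step 3: u-update.
u^{k+1} = -0.993 + 0.6544 + 1.4769 = 1.1383
Step 4: Primal residual = |0.6544 + 1.4769| = 2.1313


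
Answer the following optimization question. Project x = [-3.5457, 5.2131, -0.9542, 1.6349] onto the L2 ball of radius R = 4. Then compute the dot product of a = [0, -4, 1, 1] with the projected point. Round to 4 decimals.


Step 1: Compute ||x|| (intermediates to 6 decimals).
||x|| = sqrt((-3.5457)^2 + 5.2131^2 + (-0.9542)^2 + 1.6349^2) = 6.582689
Step 2: Project.
Since ||x|| > R, scale = R/||x|| = 4/6.582689 = 0.607654, proj(x) = scale * x
proj(x) = [-2.154559, 3.167761, -0.579823, 0.993454]
Step 3: Dot product.
a^T * proj(x) = 0*(-2.154559) - 4*3.167761 + 1*(-0.579823) + 1*0.993454 = -12.2574


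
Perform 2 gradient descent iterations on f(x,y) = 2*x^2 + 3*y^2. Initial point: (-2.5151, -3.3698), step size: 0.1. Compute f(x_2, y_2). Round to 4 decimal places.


Gradient descent on f(x,y) = 2*x^2 + 3*y^2.
Starting point: (-2.5151, -3.3698), alpha = 0.1
Step 1: grad_x = 2*2*-2.5151 = -10.0604, grad_y = 2*3*-3.3698 = -20.2188
  x_1 = -2.5151 - 0.1*-10.0604 = -1.5091
  y_1 = -3.3698 - 0.1*-20.2188 = -1.3479
Step 2: grad_x = 2*2*-1.5091 = -6.0362, grad_y = 2*3*-1.3479 = -8.0875
  x_2 = -1.5091 - 0.1*-6.0362 = -0.9054
  y_2 = -1.3479 - 0.1*-8.0875 = -0.5392
f(-0.9054, -0.5392) = 2*(-0.9054)^2 + 3*(-0.5392)^2 = 2.5117


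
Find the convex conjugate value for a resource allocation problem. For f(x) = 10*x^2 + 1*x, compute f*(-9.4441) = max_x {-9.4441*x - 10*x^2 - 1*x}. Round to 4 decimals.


f*(y) = sup_x {y*x - a*x^2 - b*x} = sup_x {(y-b)*x - a*x^2}
FOC: (y - b) - 2a*x = 0 => x* = (y - b)/(2a)
x* = (-9.4441 - 1)/(2*10) = -0.5222
f*(-9.4441) = (y-b)^2/(4a) = (-9.4441 - 1)^2/(4*10)
= 109.0792/40 = 2.727


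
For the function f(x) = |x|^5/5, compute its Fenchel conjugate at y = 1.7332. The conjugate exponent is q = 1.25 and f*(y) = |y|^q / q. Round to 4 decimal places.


The conjugate exponent q satisfies 1/p + 1/q = 1.
p = 5, so q = 5/(5 - 1) = 1.25
|y|^q = 1.7332^1.25 = 1.9887
f*(1.7332) = 1.9887 / 1.25 = 1.5909


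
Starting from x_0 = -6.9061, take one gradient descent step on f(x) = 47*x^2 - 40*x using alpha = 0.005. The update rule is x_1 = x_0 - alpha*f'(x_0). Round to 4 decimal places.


We compute the gradient at x_0 and apply the update.
f'(x) = 94*x - 40
f'(-6.9061) = 94*-6.9061 - 40 = -689.1734
x_1 = -6.9061 - 0.005*-689.1734 = -3.4602


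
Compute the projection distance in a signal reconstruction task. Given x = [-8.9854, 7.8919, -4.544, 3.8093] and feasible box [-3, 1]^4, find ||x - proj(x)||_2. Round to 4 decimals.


Project each component onto [-3, 1].
clip(-8.9854) = -3.0, clip(7.8919) = 1.0, clip(-4.544) = -3.0, clip(3.8093) = 1.0
Projection = [-3.0, 1.0, -3.0, 1.0]
Squared diffs: [35.825, 47.4983, 2.3839, 7.8922]
Distance = sqrt(93.5994) = 9.6747


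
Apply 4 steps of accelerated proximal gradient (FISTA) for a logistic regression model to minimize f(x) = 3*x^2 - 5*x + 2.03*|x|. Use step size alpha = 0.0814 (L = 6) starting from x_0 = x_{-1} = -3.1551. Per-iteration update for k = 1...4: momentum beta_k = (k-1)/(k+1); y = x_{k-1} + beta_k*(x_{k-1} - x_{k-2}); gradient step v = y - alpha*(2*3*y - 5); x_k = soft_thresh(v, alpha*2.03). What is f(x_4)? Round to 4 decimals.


FISTA on f(x) = 3*x^2 - 5*x + 2.03*|x|
L = 6, alpha = 0.0814
Iteration 1: beta = 0.0, y = -3.1551 + 0.0*(-3.1551 + 3.1551) = -3.1551
  grad(y) = -23.9306, v = y - alpha*grad = -1.2071
  prox(v) = soft_thresh(-1.2071, 0.1652) = -1.0419
Iteration 2: beta = 0.3333, y = -1.0419 + 0.3333*(-1.0419 + 3.1551) = -0.3375
  grad(y) = -7.0251, v = y - alpha*grad = 0.2343
  prox(v) = soft_thresh(0.2343, 0.1652) = 0.0691
Iteration 3: beta = 0.5, y = 0.0691 + 0.5*(0.0691 + 1.0419) = 0.6246
  grad(y) = -1.2525, v = y - alpha*grad = 0.7265
  prox(v) = soft_thresh(0.7265, 0.1652) = 0.5613
Iteration 4: beta = 0.6, y = 0.5613 + 0.6*(0.5613 - 0.0691) = 0.8566
  grad(y) = 0.1397, v = y - alpha*grad = 0.8452
  prox(v) = soft_thresh(0.8452, 0.1652) = 0.68
f(x_4) = 3*0.68^2 - 5*0.68 + 2.03*|0.68| = -0.6324


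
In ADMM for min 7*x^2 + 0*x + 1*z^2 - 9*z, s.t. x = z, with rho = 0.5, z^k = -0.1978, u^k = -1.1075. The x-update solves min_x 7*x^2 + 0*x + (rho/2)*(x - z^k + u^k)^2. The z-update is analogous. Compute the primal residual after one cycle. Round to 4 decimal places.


ADMM iteration with rho = 0.5, z^k = -0.1978, u^k = -1.1075
Step 1: x-update.
Minimize 7*x^2 + 0*x + (0.5/2)*(x + 0.1978 - 1.1075)^2
FOC: (2*7 + 0.5)*x = 0 + 0.5*(-0.1978 + 1.1075)
x^{k+1} = 0.0314
Step 2: z-update.
Minimize 1*z^2 - 9*z + (0.5/2)*(0.0314 - z - 1.1075)^2
FOC: (2*1 + 0.5)*z = 9 + 0.5*(0.0314 - 1.1075)
z^{k+1} = 3.3848
Step 3: u-update.
u^{k+1} = -1.1075 + 0.0314 - 3.3848 = -4.4609
Step 4: Primal residual = |0.0314 - 3.3848| = 3.3534


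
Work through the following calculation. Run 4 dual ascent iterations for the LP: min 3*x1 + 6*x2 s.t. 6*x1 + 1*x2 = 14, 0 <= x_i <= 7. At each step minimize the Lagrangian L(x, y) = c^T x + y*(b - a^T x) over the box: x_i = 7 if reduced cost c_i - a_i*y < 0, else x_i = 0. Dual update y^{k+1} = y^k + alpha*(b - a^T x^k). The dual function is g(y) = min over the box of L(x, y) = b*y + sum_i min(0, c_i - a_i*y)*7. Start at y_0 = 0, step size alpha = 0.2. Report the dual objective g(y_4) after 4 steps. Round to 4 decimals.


Dual ascent for LP: min 3*x1 + 6*x2, 6*x1 + 1*x2 = 14, 0 <= x_i <= 7
Step 1: y^k = 0.0, reduced costs: (3.0, 6.0)
  x^k = (0.0, 0.0), subgradient = b - a^T x = 14.0
  y^{k+1} = 0.0 + 0.2*14.0 = 2.8
Step 2: y^k = 2.8, reduced costs: (-13.8, 3.2)
  x^k = (7.0, 0.0), subgradient = b - a^T x = -28.0
  y^{k+1} = 2.8 + 0.2*-28.0 = -2.8
Step 3: y^k = -2.8, reduced costs: (19.8, 8.8)
  x^k = (0.0, 0.0), subgradient = b - a^T x = 14.0
  y^{k+1} = -2.8 + 0.2*14.0 = 0.0
Step 4: y^k = 0.0, reduced costs: (3.0, 6.0)
  x^k = (0.0, 0.0), subgradient = b - a^T x = 14.0
  y^{k+1} = 0.0 + 0.2*14.0 = 2.8
Dual objective at y_4 = 2.8: reduced costs (-13.8, 3.2), box minimizer x = (7.0, 0.0)
g(y_4) = b*y + (c1 - a1*y)*x1 + (c2 - a2*y)*x2 = 14*2.8 + (-13.8)*7.0 + 3.2*0.0 = 39.2 - 96.6 + 0.0 = -57.4


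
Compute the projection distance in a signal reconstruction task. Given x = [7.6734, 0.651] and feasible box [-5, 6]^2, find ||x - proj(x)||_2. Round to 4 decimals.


Project each component onto [-5, 6].
clip(7.6734) = 6.0, clip(0.651) = 0.651
Projection = [6.0, 0.651]
Squared diffs: [2.8003, 0.0]
Distance = sqrt(2.8003) = 1.6734


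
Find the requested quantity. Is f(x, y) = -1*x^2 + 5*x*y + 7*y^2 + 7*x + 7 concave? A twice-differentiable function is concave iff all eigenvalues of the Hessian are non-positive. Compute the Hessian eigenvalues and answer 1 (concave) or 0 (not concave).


The Hessian of f(x,y) = -1*x^2 + 5*x*y + 7*y^2 + 7*x + 7 is:
H = [[-2, 5], [5, 14]]
Trace = -2 + 14 = 12
Determinant = -2*14 - (5)^2 = -53
Discriminant = (12)^2 - 4*-53 = 356.0
Eigenvalues: lambda_1 = -3.434, lambda_2 = 15.434
The function is not concave.

0


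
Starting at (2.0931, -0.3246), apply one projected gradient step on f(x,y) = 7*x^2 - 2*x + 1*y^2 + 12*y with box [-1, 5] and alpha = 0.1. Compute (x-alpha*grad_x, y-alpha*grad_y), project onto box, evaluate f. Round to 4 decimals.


Step 1: Compute gradient at (2.0931, -0.3246).
grad_x = 2*7*2.0931 - 2 = 27.3034
grad_y = 2*1*-0.3246 + 12 = 11.3508
Step 2: Gradient step.
x_raw = 2.0931 - 0.1*27.3034 = -0.6372
y_raw = -0.3246 - 0.1*11.3508 = -1.4597
Step 3: Project onto [-1, 5].
x_proj = clip(-0.6372) = -0.6372
y_proj = clip(-1.4597) = -1.0
Step 4: Evaluate f.
f(-0.6372, -1.0) = -6.883


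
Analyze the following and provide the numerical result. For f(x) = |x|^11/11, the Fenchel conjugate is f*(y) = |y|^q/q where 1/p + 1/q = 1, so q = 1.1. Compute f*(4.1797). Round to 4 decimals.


The conjugate exponent q satisfies 1/p + 1/q = 1.
p = 11, so q = 11/(11 - 1) = 1.1
|y|^q = 4.1797^1.1 = 4.8224
f*(4.1797) = 4.8224 / 1.1 = 4.384


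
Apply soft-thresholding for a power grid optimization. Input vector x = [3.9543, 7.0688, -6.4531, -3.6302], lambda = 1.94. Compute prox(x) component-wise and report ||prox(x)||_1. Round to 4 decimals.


Soft-thresholding with lambda = 1.94:
prox(3.9543) = sign(3.9543)*max(|3.9543| - 1.94, 0) = 2.0143
prox(7.0688) = sign(7.0688)*max(|7.0688| - 1.94, 0) = 5.1288
prox(-6.4531) = sign(-6.4531)*max(|-6.4531| - 1.94, 0) = -4.5131
prox(-3.6302) = sign(-3.6302)*max(|-3.6302| - 1.94, 0) = -1.6902
prox(x) = [2.0143, 5.1288, -4.5131, -1.6902]
||prox(x)||_1 = 2.0143 + 5.1288 + 4.5131 + 1.6902 = 13.3464


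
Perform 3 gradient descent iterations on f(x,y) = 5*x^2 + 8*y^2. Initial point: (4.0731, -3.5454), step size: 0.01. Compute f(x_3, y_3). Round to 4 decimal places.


Gradient descent on f(x,y) = 5*x^2 + 8*y^2.
Starting point: (4.0731, -3.5454), alpha = 0.01
Step 1: grad_x = 2*5*4.0731 = 40.731, grad_y = 2*8*-3.5454 = -56.7264
  x_1 = 4.0731 - 0.01*40.731 = 3.6658
  y_1 = -3.5454 - 0.01*-56.7264 = -2.9781
Step 2: grad_x = 2*5*3.6658 = 36.6579, grad_y = 2*8*-2.9781 = -47.6502
  x_2 = 3.6658 - 0.01*36.6579 = 3.2992
  y_2 = -2.9781 - 0.01*-47.6502 = -2.5016
Step 3: grad_x = 2*5*3.2992 = 32.9921, grad_y = 2*8*-2.5016 = -40.0261
  x_3 = 3.2992 - 0.01*32.9921 = 2.9693
  y_3 = -2.5016 - 0.01*-40.0261 = -2.1014
f(2.9693, -2.1014) = 5*2.9693^2 + 8*(-2.1014)^2 = 79.4096


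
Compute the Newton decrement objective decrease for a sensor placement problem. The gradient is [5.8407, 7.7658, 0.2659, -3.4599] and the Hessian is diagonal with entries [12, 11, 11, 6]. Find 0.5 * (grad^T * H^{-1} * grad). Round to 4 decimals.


Step 1: H is diagonal, so H^(-1) * g = [0.4867, 0.706, 0.0242, -0.5767].
Step 2: g^T H^(-1) g = sum_i g_i^2 / H_ii
  = (5.8407)^2/12 + (7.7658)^2/11 + (0.2659)^2/11 + (-3.4599)^2/6
  = 2.8428 + 5.4825 + 0.0064 + 1.9952 = 10.3269
Step 3: Objective decrease = 0.5 * g^T H^(-1) g = 5.1635


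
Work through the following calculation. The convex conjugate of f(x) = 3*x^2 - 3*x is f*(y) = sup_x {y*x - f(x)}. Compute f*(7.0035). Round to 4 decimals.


f*(y) = sup_x {y*x - a*x^2 - b*x} = sup_x {(y-b)*x - a*x^2}
FOC: (y - b) - 2a*x = 0 => x* = (y - b)/(2a)
x* = (7.0035 + 3)/(2*3) = 1.6673
f*(7.0035) = (y-b)^2/(4a) = (7.0035 + 3)^2/(4*3)
= 100.07/12 = 8.3392


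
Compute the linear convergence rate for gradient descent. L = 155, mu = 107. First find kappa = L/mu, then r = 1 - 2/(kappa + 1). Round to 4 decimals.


Step 1: Compute the condition number.
kappa = L/mu = 155/107 = 1.4486
Step 2: Compute the convergence rate.
r = 1 - 2/(kappa + 1) = 1 - 2*mu/(L + mu) = (L - mu)/(L + mu) = 48/262 = 0.1832


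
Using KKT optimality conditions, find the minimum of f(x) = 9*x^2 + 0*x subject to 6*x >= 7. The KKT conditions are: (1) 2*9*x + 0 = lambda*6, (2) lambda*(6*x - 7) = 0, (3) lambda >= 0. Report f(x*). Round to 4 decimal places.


Step 1: Try lambda = 0 (constraint inactive).
x_unc = 0/(2*9) = 0.0
Check: 6*0.0 = 0.0 < 7 -- violated!
Step 2: Constraint must be active: 6*x = 7
x* = 7/6 = 1.1667 (rounded; the exact value 7/6 is used below)
lambda = (2*9*(7/6) + 0)/6 = 3.5
Step 3: Compute optimal value.
f(x*) = 9*(7/6)^2 + 0*(7/6) = 12.25


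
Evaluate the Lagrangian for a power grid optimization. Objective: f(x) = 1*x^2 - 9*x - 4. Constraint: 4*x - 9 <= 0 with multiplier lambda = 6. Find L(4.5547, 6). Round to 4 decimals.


Step 1: Evaluate f(x).
f(4.5547) = 1*4.5547^2 - 9*4.5547 - 4 = -24.247
Step 2: Evaluate g(x).
g(4.5547) = 4*4.5547 - 9 = 9.2188
Step 3: Compute Lagrangian.
L = -24.247 + 6*9.2188 = 31.0658


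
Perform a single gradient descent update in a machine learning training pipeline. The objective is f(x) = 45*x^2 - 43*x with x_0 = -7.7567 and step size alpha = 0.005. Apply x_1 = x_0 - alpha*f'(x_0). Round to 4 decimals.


We compute the gradient at x_0 and apply the update.
f'(x) = 90*x - 43
f'(-7.7567) = 90*-7.7567 - 43 = -741.103
x_1 = -7.7567 - 0.005*-741.103 = -4.0512


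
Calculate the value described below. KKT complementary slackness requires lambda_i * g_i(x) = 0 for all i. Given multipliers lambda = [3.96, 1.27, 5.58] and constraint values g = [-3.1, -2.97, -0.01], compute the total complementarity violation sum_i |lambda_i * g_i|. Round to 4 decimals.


KKT complementary slackness check:
lambda_1 * g_1 = 3.96 * -3.1 = -12.276
lambda_2 * g_2 = 1.27 * -2.97 = -3.7719
lambda_3 * g_3 = 5.58 * -0.01 = -0.0558
Total violation = 12.276 + 3.7719 + 0.0558 = 16.1037


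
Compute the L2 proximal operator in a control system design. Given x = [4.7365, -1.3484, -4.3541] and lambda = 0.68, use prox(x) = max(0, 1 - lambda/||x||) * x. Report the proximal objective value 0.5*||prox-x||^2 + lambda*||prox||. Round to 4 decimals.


Step 1: Compute ||x||.
||x|| = 6.5735
Step 2: Compute scaling factor.
scale = max(0, 1 - 0.68/6.5735) = 0.8966
Step 3: prox(x) = [4.2465, -1.2089, -3.9037]
||prox(x)|| = 5.8935
Step 4: Proximal objective.
0.5*||prox-x||^2 = 0.2312
lambda*||prox|| = 4.0076
Total = 4.2388


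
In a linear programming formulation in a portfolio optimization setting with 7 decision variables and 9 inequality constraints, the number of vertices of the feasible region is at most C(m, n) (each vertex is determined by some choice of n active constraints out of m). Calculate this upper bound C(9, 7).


Each vertex corresponds to some choice of n active constraints out of m, so the number of vertices is at most C(m, n) = m! / (n!(m-n)!).
m = 9, n = 7
Numerator: 9 * 8 * 7 * 6 * 5 * 4 * 3
Denominator: 7! = 5040
C(9, 7) = 36


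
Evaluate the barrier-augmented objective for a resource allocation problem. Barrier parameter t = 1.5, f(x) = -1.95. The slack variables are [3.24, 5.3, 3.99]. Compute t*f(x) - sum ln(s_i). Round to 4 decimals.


Step 1: Compute log-barrier.
ln values: [1.1756, 1.6677, 1.3838]
phi = -(1.1756 + 1.6677 + 1.3838) = -4.2271
Step 2: Compute augmented objective.
t*f(x) = 1.5*-1.95 = -2.925
Total = -2.925 - 4.2271 = -7.1521


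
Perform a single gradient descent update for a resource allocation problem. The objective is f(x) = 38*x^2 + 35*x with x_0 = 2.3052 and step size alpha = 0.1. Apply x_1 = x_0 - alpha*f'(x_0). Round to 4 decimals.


We compute the gradient at x_0 and apply the update.
f'(x) = 76*x + 35
f'(2.3052) = 76*2.3052 + 35 = 210.1952
x_1 = 2.3052 - 0.1*210.1952 = -18.7143


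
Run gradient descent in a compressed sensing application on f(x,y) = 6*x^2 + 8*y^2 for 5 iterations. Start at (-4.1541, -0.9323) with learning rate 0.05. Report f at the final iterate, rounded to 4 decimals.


Gradient descent on f(x,y) = 6*x^2 + 8*y^2.
Starting point: (-4.1541, -0.9323), alpha = 0.05
Step 1: grad_x = 2*6*-4.1541 = -49.8492, grad_y = 2*8*-0.9323 = -14.9168
  x_1 = -4.1541 - 0.05*-49.8492 = -1.6616
  y_1 = -0.9323 - 0.05*-14.9168 = -0.1865
Step 2: grad_x = 2*6*-1.6616 = -19.9397, grad_y = 2*8*-0.1865 = -2.9834
  x_2 = -1.6616 - 0.05*-19.9397 = -0.6647
  y_2 = -0.1865 - 0.05*-2.9834 = -0.0373
Step 3: grad_x = 2*6*-0.6647 = -7.9759, grad_y = 2*8*-0.0373 = -0.5967
  x_3 = -0.6647 - 0.05*-7.9759 = -0.2659
  y_3 = -0.0373 - 0.05*-0.5967 = -0.0075
Step 4: grad_x = 2*6*-0.2659 = -3.1903, grad_y = 2*8*-0.0075 = -0.1193
  x_4 = -0.2659 - 0.05*-3.1903 = -0.1063
  y_4 = -0.0075 - 0.05*-0.1193 = -0.0015
Step 5: grad_x = 2*6*-0.1063 = -1.2761, grad_y = 2*8*-0.0015 = -0.0239
  x_5 = -0.1063 - 0.05*-1.2761 = -0.0425
  y_5 = -0.0015 - 0.05*-0.0239 = -0.0003
f(-0.0425, -0.0003) = 6*(-0.0425)^2 + 8*(-0.0003)^2 = 0.0109


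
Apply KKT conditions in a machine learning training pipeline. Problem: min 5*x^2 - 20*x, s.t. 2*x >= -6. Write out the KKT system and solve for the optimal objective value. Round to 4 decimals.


Step 1: Try lambda = 0 (constraint inactive).
Stationarity: 2*5*x - 20 = 0
x* = 20/(2*5) = 2.0
Check constraint: 2*2.0 = 4.0 >= -6 -- satisfied.
Step 2: Compute optimal value.
f(x*) = 5*2.0^2 - 20*2.0 = -20.0


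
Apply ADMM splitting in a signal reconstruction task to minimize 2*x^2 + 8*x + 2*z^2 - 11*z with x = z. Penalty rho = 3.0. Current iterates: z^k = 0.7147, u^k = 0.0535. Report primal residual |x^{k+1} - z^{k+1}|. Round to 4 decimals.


ADMM iteration with rho = 3.0, z^k = 0.7147, u^k = 0.0535
Step 1: x-update.
Minimize 2*x^2 + 8*x + (3.0/2)*(x - 0.7147 + 0.0535)^2
FOC: (2*2 + 3.0)*x = -8 + 3.0*(0.7147 - 0.0535)
x^{k+1} = -0.8595
Step 2: z-update.
Minimize 2*z^2 - 11*z + (3.0/2)*(-0.8595 - z + 0.0535)^2
FOC: (2*2 + 3.0)*z = 11 + 3.0*(-0.8595 + 0.0535)
z^{k+1} = 1.226
Step 3: u-update.
u^{k+1} = 0.0535 - 0.8595 - 1.226 = -2.032
Step 4: Primal residual = |-0.8595 - 1.226| = 2.0855


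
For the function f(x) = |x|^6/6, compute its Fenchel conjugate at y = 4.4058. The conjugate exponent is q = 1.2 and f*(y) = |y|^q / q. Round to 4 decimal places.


The conjugate exponent q satisfies 1/p + 1/q = 1.
p = 6, so q = 6/(6 - 1) = 1.2
|y|^q = 4.4058^1.2 = 5.9269
f*(4.4058) = 5.9269 / 1.2 = 4.9391


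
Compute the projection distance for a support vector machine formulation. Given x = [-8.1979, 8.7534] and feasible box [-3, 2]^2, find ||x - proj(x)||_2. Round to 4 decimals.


Project each component onto [-3, 2].
clip(-8.1979) = -3.0, clip(8.7534) = 2.0
Projection = [-3.0, 2.0]
Squared diffs: [27.0182, 45.6084]
Distance = sqrt(72.6266) = 8.5221


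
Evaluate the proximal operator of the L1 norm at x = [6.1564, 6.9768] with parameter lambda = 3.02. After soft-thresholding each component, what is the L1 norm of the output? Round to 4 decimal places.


Soft-thresholding with lambda = 3.02:
prox(6.1564) = sign(6.1564)*max(|6.1564| - 3.02, 0) = 3.1364
prox(6.9768) = sign(6.9768)*max(|6.9768| - 3.02, 0) = 3.9568
prox(x) = [3.1364, 3.9568]
||prox(x)||_1 = 3.1364 + 3.9568 = 7.0932


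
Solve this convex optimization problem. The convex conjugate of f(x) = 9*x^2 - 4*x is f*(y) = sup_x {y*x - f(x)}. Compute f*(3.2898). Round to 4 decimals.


f*(y) = sup_x {y*x - a*x^2 - b*x} = sup_x {(y-b)*x - a*x^2}
FOC: (y - b) - 2a*x = 0 => x* = (y - b)/(2a)
x* = (3.2898 + 4)/(2*9) = 0.405
f*(3.2898) = (y-b)^2/(4a) = (3.2898 + 4)^2/(4*9)
= 53.1412/36 = 1.4761


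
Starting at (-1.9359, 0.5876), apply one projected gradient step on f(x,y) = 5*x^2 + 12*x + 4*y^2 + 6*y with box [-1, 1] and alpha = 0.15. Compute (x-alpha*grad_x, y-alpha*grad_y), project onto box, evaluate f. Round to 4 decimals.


Step 1: Compute gradient at (-1.9359, 0.5876).
grad_x = 2*5*-1.9359 + 12 = -7.359
grad_y = 2*4*0.5876 + 6 = 10.7008
Step 2: Gradient step.
x_raw = -1.9359 - 0.15*-7.359 = -0.8321
y_raw = 0.5876 - 0.15*10.7008 = -1.0175
Step 3: Project onto [-1, 1].
x_proj = clip(-0.8321) = -0.8321
y_proj = clip(-1.0175) = -1.0
Step 4: Evaluate f.
f(-0.8321, -1.0) = -8.5231


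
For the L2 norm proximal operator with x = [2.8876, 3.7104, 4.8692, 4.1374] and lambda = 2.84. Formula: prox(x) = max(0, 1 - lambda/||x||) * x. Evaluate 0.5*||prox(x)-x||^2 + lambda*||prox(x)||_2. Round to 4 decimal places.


Step 1: Compute ||x||.
||x|| = 7.933
Step 2: Compute scaling factor.
scale = max(0, 1 - 2.84/7.933) = 0.642
Step 3: prox(x) = [1.8538, 2.3821, 3.126, 2.6562]
||prox(x)|| = 5.093
Step 4: Proximal objective.
0.5*||prox-x||^2 = 4.0328
lambda*||prox|| = 14.4641
Total = 18.4969


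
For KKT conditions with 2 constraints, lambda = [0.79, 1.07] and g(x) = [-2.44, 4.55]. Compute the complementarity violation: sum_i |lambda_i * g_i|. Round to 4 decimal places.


KKT complementary slackness check:
lambda_1 * g_1 = 0.79 * -2.44 = -1.9276
lambda_2 * g_2 = 1.07 * 4.55 = 4.8685
Total violation = 1.9276 + 4.8685 = 6.7961


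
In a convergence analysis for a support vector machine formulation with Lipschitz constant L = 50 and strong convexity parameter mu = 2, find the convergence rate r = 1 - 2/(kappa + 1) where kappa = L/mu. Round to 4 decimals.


Step 1: Compute the condition number.
kappa = L/mu = 50/2 = 25.0
Step 2: Compute the convergence rate.
r = 1 - 2/(kappa + 1) = 1 - 2*mu/(L + mu) = (L - mu)/(L + mu) = 48/52 = 0.9231


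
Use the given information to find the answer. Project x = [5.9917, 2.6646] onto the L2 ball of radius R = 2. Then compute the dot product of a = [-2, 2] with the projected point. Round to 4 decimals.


Step 1: Compute ||x|| (intermediates to 6 decimals).
||x|| = sqrt(5.9917^2 + 2.6646^2) = 6.557481
Step 2: Project.
Since ||x|| > R, scale = R/||x|| = 2/6.557481 = 0.304995, proj(x) = scale * x
proj(x) = [1.827439, 0.81269]
Step 3: Dot product.
a^T * proj(x) = -2*1.827439 + 2*0.81269 = -2.0295


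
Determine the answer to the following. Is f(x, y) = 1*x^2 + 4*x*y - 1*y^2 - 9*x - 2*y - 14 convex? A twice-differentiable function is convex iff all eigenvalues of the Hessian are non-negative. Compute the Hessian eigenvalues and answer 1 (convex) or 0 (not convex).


The Hessian of f(x,y) = 1*x^2 + 4*x*y - 1*y^2 - 9*x - 2*y - 14 is:
H = [[2, 4], [4, -2]]
Trace = 2 - 2 = 0
Determinant = 2*-2 - (4)^2 = -20
Discriminant = (0)^2 - 4*-20 = 80.0
Eigenvalues: lambda_1 = -4.4721, lambda_2 = 4.4721
The function is not convex.

0


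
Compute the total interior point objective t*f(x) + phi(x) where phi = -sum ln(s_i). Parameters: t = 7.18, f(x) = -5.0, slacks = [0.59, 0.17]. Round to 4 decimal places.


Step 1: Compute log-barrier.
ln values: [-0.5276, -1.772]
phi = -(-0.5276 - 1.772) = 2.2996
Step 2: Compute augmented objective.
t*f(x) = 7.18*-5.0 = -35.9
Total = -35.9 + 2.2996 = -33.6004


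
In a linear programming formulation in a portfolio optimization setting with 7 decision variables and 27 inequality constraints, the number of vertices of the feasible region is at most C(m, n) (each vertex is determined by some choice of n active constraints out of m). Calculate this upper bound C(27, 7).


Each vertex corresponds to some choice of n active constraints out of m, so the number of vertices is at most C(m, n) = m! / (n!(m-n)!).
m = 27, n = 7
Numerator: 27 * 26 * 25 * 24 * 23 * 22 * 21
Denominator: 7! = 5040
C(27, 7) = 888030


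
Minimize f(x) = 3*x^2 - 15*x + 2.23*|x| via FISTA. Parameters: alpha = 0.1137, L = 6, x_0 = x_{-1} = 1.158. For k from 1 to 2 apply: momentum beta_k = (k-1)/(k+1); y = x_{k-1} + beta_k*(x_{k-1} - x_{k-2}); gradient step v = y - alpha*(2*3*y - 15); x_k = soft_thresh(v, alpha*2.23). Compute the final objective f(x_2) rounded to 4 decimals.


FISTA on f(x) = 3*x^2 - 15*x + 2.23*|x|
L = 6, alpha = 0.1137
Iteration 1: beta = 0.0, y = 1.158 + 0.0*(1.158 - 1.158) = 1.158
  grad(y) = -8.052, v = y - alpha*grad = 2.0735
  prox(v) = soft_thresh(2.0735, 0.2536) = 1.82
Iteration 2: beta = 0.3333, y = 1.82 + 0.3333*(1.82 - 1.158) = 2.0406
  grad(y) = -2.7563, v = y - alpha*grad = 2.354
  prox(v) = soft_thresh(2.354, 0.2536) = 2.1005
f(x_2) = 3*2.1005^2 - 15*2.1005 + 2.23*|2.1005| = -13.5871


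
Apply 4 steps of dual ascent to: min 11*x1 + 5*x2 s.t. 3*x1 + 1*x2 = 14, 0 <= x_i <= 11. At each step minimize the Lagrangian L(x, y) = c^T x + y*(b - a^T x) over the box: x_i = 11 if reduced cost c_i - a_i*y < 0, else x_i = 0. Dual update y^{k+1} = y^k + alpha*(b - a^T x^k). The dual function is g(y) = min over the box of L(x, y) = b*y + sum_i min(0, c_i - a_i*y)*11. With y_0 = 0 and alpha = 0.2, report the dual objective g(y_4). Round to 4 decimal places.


Dual ascent for LP: min 11*x1 + 5*x2, 3*x1 + 1*x2 = 14, 0 <= x_i <= 11
Step 1: y^k = 0.0, reduced costs: (11.0, 5.0)
  x^k = (0.0, 0.0), subgradient = b - a^T x = 14.0
  y^{k+1} = 0.0 + 0.2*14.0 = 2.8
Step 2: y^k = 2.8, reduced costs: (2.6, 2.2)
  x^k = (0.0, 0.0), subgradient = b - a^T x = 14.0
  y^{k+1} = 2.8 + 0.2*14.0 = 5.6
Step 3: y^k = 5.6, reduced costs: (-5.8, -0.6)
  x^k = (11.0, 11.0), subgradient = b - a^T x = -30.0
  y^{k+1} = 5.6 + 0.2*-30.0 = -0.4
Step 4: y^k = -0.4, reduced costs: (12.2, 5.4)
  x^k = (0.0, 0.0), subgradient = b - a^T x = 14.0
  y^{k+1} = -0.4 + 0.2*14.0 = 2.4
Dual objective at y_4 = 2.4: reduced costs (3.8, 2.6), box minimizer x = (0.0, 0.0)
g(y_4) = b*y + (c1 - a1*y)*x1 + (c2 - a2*y)*x2 = 14*2.4 + 3.8*0.0 + 2.6*0.0 = 33.6 + 0.0 + 0.0 = 33.6


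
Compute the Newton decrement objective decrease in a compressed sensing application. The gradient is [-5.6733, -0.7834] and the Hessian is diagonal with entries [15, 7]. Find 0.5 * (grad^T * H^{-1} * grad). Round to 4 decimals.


Step 1: H is diagonal, so H^(-1) * g = [-0.3782, -0.1119].
Step 2: g^T H^(-1) g = sum_i g_i^2 / H_ii
  = (-5.6733)^2/15 + (-0.7834)^2/7
  = 2.1458 + 0.0877 = 2.2334
Step 3: Objective decrease = 0.5 * g^T H^(-1) g = 1.1167


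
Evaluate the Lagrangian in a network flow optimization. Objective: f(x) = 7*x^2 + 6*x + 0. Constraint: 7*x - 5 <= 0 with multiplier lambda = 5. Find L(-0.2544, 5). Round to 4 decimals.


Step 1: Evaluate f(x).
f(-0.2544) = 7*(-0.2544)^2 + 6*(-0.2544) + 0 = -1.0734
Step 2: Evaluate g(x).
g(-0.2544) = 7*-0.2544 - 5 = -6.7808
Step 3: Compute Lagrangian.
L = -1.0734 + 5*-6.7808 = -34.9774


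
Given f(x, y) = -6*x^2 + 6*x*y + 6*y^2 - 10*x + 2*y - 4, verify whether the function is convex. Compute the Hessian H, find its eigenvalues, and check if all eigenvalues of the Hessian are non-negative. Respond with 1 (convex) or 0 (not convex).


The Hessian of f(x,y) = -6*x^2 + 6*x*y + 6*y^2 - 10*x + 2*y - 4 is:
H = [[-12, 6], [6, 12]]
Trace = -12 + 12 = 0
Determinant = -12*12 - (6)^2 = -180
Discriminant = (0)^2 - 4*-180 = 720.0
Eigenvalues: lambda_1 = -13.4164, lambda_2 = 13.4164
The function is not convex.

0


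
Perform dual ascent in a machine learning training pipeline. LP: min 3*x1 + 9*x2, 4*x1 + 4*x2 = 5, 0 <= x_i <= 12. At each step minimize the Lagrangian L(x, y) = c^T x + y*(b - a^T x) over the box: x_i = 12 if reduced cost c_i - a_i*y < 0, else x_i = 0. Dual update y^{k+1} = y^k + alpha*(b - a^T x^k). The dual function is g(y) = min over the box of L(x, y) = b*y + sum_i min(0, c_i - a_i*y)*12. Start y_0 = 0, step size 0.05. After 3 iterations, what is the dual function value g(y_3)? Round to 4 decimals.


Dual ascent for LP: min 3*x1 + 9*x2, 4*x1 + 4*x2 = 5, 0 <= x_i <= 12
Step 1: y^k = 0.0, reduced costs: (3.0, 9.0)
  x^k = (0.0, 0.0), subgradient = b - a^T x = 5.0
  y^{k+1} = 0.0 + 0.05*5.0 = 0.25
Step 2: y^k = 0.25, reduced costs: (2.0, 8.0)
  x^k = (0.0, 0.0), subgradient = b - a^T x = 5.0
  y^{k+1} = 0.25 + 0.05*5.0 = 0.5
Step 3: y^k = 0.5, reduced costs: (1.0, 7.0)
  x^k = (0.0, 0.0), subgradient = b - a^T x = 5.0
  y^{k+1} = 0.5 + 0.05*5.0 = 0.75
Dual objective at y_3 = 0.75: reduced costs (0.0, 6.0), box minimizer x = (0.0, 0.0)
g(y_3) = b*y + (c1 - a1*y)*x1 + (c2 - a2*y)*x2 = 5*0.75 + 0.0*0.0 + 6.0*0.0 = 3.75 + 0.0 + 0.0 = 3.75


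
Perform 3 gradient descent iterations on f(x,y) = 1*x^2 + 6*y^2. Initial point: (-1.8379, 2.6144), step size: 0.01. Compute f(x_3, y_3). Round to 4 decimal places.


Gradient descent on f(x,y) = 1*x^2 + 6*y^2.
Starting point: (-1.8379, 2.6144), alpha = 0.01
Step 1: grad_x = 2*1*-1.8379 = -3.6758, grad_y = 2*6*2.6144 = 31.3728
  x_1 = -1.8379 - 0.01*-3.6758 = -1.8011
  y_1 = 2.6144 - 0.01*31.3728 = 2.3007
Step 2: grad_x = 2*1*-1.8011 = -3.6023, grad_y = 2*6*2.3007 = 27.6081
  x_2 = -1.8011 - 0.01*-3.6023 = -1.7651
  y_2 = 2.3007 - 0.01*27.6081 = 2.0246
Step 3: grad_x = 2*1*-1.7651 = -3.5302, grad_y = 2*6*2.0246 = 24.2951
  x_3 = -1.7651 - 0.01*-3.5302 = -1.7298
  y_3 = 2.0246 - 0.01*24.2951 = 1.7816
f(-1.7298, 1.7816) = 1*(-1.7298)^2 + 6*1.7816^2 = 22.0377


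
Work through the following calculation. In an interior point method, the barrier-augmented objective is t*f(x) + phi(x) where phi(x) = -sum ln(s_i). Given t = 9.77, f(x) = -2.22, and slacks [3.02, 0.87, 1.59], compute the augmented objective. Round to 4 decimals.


Step 1: Compute log-barrier.
ln values: [1.1053, -0.1393, 0.4637]
phi = -(1.1053 - 0.1393 + 0.4637) = -1.4297
Step 2: Compute augmented objective.
t*f(x) = 9.77*-2.22 = -21.6894
Total = -21.6894 - 1.4297 = -23.1191


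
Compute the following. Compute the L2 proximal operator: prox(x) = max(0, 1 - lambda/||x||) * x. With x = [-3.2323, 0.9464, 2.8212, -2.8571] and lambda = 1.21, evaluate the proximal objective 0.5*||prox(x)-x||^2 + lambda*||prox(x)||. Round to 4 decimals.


Step 1: Compute ||x||.
||x|| = 5.2408
Step 2: Compute scaling factor.
scale = max(0, 1 - 1.21/5.2408) = 0.7691
Step 3: prox(x) = [-2.486, 0.7279, 2.1698, -2.1974]
||prox(x)|| = 4.0308
Step 4: Proximal objective.
0.5*||prox-x||^2 = 0.7321
lambda*||prox|| = 4.8773
Total = 5.6093


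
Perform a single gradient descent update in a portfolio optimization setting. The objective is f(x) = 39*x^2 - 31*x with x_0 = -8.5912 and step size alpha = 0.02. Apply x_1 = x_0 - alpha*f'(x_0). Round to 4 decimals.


We compute the gradient at x_0 and apply the update.
f'(x) = 78*x - 31
f'(-8.5912) = 78*-8.5912 - 31 = -701.1136
x_1 = -8.5912 - 0.02*-701.1136 = 5.4311


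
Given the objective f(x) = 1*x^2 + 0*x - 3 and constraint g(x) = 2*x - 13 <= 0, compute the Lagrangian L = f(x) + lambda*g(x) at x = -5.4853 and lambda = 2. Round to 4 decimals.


Step 1: Evaluate f(x).
f(-5.4853) = 1*(-5.4853)^2 + 0*(-5.4853) - 3 = 27.0885
Step 2: Evaluate g(x).
g(-5.4853) = 2*-5.4853 - 13 = -23.9706
Step 3: Compute Lagrangian.
L = 27.0885 + 2*-23.9706 = -20.8527


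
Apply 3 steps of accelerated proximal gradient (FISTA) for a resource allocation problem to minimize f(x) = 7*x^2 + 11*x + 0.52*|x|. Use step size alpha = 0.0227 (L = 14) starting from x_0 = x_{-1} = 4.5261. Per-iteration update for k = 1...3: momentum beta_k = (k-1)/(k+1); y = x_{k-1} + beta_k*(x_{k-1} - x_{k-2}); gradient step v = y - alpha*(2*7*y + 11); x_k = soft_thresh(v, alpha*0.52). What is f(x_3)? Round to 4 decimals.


FISTA on f(x) = 7*x^2 + 11*x + 0.52*|x|
L = 14, alpha = 0.0227
Iteration 1: beta = 0.0, y = 4.5261 + 0.0*(4.5261 - 4.5261) = 4.5261
  grad(y) = 74.3654, v = y - alpha*grad = 2.838
  prox(v) = soft_thresh(2.838, 0.0118) = 2.8262
Iteration 2: beta = 0.3333, y = 2.8262 + 0.3333*(2.8262 - 4.5261) = 2.2596
  grad(y) = 42.634, v = y - alpha*grad = 1.2918
  prox(v) = soft_thresh(1.2918, 0.0118) = 1.28
Iteration 3: beta = 0.5, y = 1.28 + 0.5*(1.28 - 2.8262) = 0.5069
  grad(y) = 18.096, v = y - alpha*grad = 0.0961
  prox(v) = soft_thresh(0.0961, 0.0118) = 0.0843
f(x_3) = 7*0.0843^2 + 11*0.0843 + 0.52*|0.0843| = 1.0206


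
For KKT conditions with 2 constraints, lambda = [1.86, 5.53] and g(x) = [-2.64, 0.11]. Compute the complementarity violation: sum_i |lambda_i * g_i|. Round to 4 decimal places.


KKT complementary slackness check:
lambda_1 * g_1 = 1.86 * -2.64 = -4.9104
lambda_2 * g_2 = 5.53 * 0.11 = 0.6083
Total violation = 4.9104 + 0.6083 = 5.5187


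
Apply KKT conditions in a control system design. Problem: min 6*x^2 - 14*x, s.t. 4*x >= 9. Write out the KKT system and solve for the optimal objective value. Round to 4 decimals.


Step 1: Try lambda = 0 (constraint inactive).
x_unc = 14/(2*6) = 1.1667
Check: 4*1.1667 = 4.6668 < 9 -- violated!
Step 2: Constraint must be active: 4*x = 9
x* = 9/4 = 2.25
lambda = (2*6*2.25 - 14)/4 = 3.25
Step 3: Compute optimal value.
f(x*) = 6*2.25^2 - 14*2.25 = -1.125


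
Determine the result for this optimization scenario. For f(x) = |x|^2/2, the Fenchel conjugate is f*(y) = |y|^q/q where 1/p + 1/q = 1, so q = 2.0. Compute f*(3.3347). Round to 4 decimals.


The conjugate exponent q satisfies 1/p + 1/q = 1.
p = 2, so q = 2/(2 - 1) = 2.0
|y|^q = 3.3347^2.0 = 11.1202
f*(3.3347) = 11.1202 / 2.0 = 5.5601


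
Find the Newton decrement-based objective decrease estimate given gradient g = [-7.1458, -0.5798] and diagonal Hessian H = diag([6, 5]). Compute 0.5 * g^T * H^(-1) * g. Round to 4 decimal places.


Step 1: H is diagonal, so H^(-1) * g = [-1.191, -0.116].
Step 2: g^T H^(-1) g = sum_i g_i^2 / H_ii
  = (-7.1458)^2/6 + (-0.5798)^2/5
  = 8.5104 + 0.0672 = 8.5776
Step 3: Objective decrease = 0.5 * g^T H^(-1) g = 4.2888


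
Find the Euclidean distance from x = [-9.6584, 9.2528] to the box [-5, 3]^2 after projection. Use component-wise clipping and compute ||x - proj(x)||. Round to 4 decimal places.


Project each component onto [-5, 3].
clip(-9.6584) = -5.0, clip(9.2528) = 3.0
Projection = [-5.0, 3.0]
Squared diffs: [21.7007, 39.0975]
Distance = sqrt(60.7982) = 7.7973
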